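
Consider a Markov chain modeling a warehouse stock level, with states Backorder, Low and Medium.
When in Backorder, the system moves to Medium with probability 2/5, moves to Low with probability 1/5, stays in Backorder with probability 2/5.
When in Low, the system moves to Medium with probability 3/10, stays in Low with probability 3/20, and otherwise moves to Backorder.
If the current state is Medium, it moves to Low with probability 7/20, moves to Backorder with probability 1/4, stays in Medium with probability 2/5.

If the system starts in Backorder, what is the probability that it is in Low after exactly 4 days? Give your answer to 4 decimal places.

0.2440

Propagate the distribution vector 4 days from Backorder.
After 0 days: (1.0000, 0.0000, 0.0000)
After 1 day: (0.4000, 0.2000, 0.4000)
After 2 days: (0.3700, 0.2500, 0.3800)
After 3 days: (0.3805, 0.2445, 0.3750)
After 4 days: (0.3804, 0.2440, 0.3756)
P(in Low after 4 days) = 0.2440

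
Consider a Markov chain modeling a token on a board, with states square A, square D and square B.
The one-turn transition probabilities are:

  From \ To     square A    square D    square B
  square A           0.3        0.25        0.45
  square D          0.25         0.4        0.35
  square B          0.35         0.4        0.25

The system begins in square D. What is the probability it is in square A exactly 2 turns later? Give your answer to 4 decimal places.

0.2975

Sum over the intermediate state after 1 turn:
P = P(square D→square A)·P(square A→square A) + P(square D→square D)·P(square D→square A) + P(square D→square B)·P(square B→square A)
  = 0.25×0.3 + 0.4×0.25 + 0.35×0.35
  = 0.0750 + 0.1000 + 0.1225 = 0.2975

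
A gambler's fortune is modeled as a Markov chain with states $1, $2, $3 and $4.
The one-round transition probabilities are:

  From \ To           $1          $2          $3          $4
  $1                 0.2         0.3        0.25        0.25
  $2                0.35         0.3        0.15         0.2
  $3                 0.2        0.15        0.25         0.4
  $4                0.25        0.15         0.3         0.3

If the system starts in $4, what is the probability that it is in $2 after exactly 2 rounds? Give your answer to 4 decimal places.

0.2100

Propagate the distribution vector 2 rounds from $4.
After 0 rounds: (0.0000, 0.0000, 0.0000, 1.0000)
After 1 round: (0.2500, 0.1500, 0.3000, 0.3000)
After 2 rounds: (0.2375, 0.2100, 0.2500, 0.3025)
P(in $2 after 2 rounds) = 0.2100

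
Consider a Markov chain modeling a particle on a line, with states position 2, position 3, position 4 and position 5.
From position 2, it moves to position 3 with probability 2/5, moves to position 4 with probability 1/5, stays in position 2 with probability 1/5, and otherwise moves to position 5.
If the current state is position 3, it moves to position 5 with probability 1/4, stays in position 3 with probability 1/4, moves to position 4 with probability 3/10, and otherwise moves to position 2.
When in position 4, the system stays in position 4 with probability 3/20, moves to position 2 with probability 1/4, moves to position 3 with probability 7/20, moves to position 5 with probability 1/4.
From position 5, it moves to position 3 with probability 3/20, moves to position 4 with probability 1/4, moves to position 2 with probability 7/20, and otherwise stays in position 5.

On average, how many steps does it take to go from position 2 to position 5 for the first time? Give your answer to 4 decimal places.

4.3852

Let t(s) be the expected number of steps to first reach position 5 from state s, with t(position 5) = 0. Conditioning on the first step:
t(position 2) = 1 + 0.2·t(position 2) + 0.4·t(position 3) + 0.2·t(position 4)
t(position 3) = 1 + 0.2·t(position 2) + 0.25·t(position 3) + 0.3·t(position 4)
t(position 4) = 1 + 0.25·t(position 2) + 0.35·t(position 3) + 0.15·t(position 4)
Solving: t(position 2) = 4.3852, t(position 3) = 4.1772, t(position 4) = 4.1863.
Expected steps from position 2 to position 5: 4.3852.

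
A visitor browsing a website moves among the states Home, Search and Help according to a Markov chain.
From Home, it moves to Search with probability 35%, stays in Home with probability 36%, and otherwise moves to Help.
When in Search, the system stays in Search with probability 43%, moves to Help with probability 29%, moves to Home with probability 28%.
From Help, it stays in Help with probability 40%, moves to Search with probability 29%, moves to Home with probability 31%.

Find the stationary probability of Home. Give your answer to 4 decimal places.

Let the stationary distribution be π with π = πP and π_1 + π_2 + π_3 = 1.
π_1 = 0.36·π_1 + 0.28·π_2 + 0.31·π_3
π_2 = 0.35·π_1 + 0.43·π_2 + 0.29·π_3
Solving with the normalization constraint gives π = (0.3150, 0.3592, 0.3258).
So the stationary probability of Home is 0.3150.

0.3150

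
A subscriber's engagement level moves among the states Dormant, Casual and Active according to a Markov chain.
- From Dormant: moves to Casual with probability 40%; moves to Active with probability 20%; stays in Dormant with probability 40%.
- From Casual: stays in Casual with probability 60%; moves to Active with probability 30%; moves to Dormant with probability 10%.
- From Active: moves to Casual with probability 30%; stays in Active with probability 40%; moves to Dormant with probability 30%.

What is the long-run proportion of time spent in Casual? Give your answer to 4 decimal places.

Let the stationary distribution be π with π = πP and π_1 + π_2 + π_3 = 1.
π_1 = 0.4·π_1 + 0.1·π_2 + 0.3·π_3
π_2 = 0.4·π_1 + 0.6·π_2 + 0.3·π_3
Solving with the normalization constraint gives π = (0.2308, 0.4615, 0.3077).
So the stationary probability of Casual is 0.4615.

0.4615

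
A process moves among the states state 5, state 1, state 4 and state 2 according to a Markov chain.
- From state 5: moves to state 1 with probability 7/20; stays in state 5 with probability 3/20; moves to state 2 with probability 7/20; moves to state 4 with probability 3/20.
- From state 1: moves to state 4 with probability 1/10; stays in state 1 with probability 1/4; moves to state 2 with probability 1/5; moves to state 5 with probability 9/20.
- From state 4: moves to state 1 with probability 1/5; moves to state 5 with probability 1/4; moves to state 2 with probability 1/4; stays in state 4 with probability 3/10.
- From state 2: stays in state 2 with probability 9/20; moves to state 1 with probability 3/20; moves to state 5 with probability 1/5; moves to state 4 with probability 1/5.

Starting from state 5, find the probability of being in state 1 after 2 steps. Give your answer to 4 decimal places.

Propagate the distribution vector 2 steps from state 5.
After 0 steps: (1.0000, 0.0000, 0.0000, 0.0000)
After 1 step: (0.1500, 0.3500, 0.1500, 0.3500)
After 2 steps: (0.2875, 0.2225, 0.1725, 0.3175)
P(in state 1 after 2 steps) = 0.2225

0.2225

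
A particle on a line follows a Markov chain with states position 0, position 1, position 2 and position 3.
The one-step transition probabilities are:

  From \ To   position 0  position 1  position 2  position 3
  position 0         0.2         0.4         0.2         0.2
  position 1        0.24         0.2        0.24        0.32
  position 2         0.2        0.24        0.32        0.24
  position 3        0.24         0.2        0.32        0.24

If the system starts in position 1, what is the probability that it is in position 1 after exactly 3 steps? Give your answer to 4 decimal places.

0.2552

Propagate the distribution vector 3 steps from position 1.
After 0 steps: (0.0000, 1.0000, 0.0000, 0.0000)
After 1 step: (0.2400, 0.2000, 0.2400, 0.3200)
After 2 steps: (0.2208, 0.2576, 0.2752, 0.2464)
After 3 steps: (0.2202, 0.2552, 0.2729, 0.2518)
P(in position 1 after 3 steps) = 0.2552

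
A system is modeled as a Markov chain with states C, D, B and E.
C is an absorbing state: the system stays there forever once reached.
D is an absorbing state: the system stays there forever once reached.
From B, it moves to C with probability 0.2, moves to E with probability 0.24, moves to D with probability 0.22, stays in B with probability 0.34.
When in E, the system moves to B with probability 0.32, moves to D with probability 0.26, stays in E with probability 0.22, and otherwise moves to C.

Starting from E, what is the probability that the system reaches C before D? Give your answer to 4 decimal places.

0.4475

Let h(s) be the probability of absorption at C starting from transient state s. Then h(C) = 1 and h(D) = 0. By first-step analysis:
h(B) = 0.2·1 + 0.22·0 + 0.34·h(B) + 0.24·h(E)
h(E) = 0.2·1 + 0.26·0 + 0.32·h(B) + 0.22·h(E)
Solving: h(B) = 0.4658, h(E) = 0.4475.
Starting from E, the probability is 0.4475.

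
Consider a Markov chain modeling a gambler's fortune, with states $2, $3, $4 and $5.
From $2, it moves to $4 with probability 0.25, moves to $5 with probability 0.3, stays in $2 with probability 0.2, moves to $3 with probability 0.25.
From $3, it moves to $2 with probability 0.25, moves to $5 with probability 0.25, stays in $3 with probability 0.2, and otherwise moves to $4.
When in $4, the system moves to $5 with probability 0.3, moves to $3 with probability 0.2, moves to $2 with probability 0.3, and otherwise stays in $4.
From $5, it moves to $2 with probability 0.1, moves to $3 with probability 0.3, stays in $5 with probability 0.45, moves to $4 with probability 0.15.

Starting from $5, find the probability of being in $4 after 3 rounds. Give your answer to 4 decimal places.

0.2166

Propagate the distribution vector 3 rounds from $5.
After 0 rounds: (0.0000, 0.0000, 0.0000, 1.0000)
After 1 round: (0.1000, 0.3000, 0.1500, 0.4500)
After 2 rounds: (0.1850, 0.2500, 0.2125, 0.3525)
After 3 rounds: (0.1985, 0.2445, 0.2166, 0.3404)
P(in $4 after 3 rounds) = 0.2166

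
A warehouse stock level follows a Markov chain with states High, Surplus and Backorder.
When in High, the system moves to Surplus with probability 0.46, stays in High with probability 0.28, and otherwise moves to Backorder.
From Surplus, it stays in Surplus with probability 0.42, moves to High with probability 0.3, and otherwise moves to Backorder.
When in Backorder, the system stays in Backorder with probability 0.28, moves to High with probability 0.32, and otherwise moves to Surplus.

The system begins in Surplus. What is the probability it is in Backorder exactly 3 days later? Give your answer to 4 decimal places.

Propagate the distribution vector 3 days from Surplus.
After 0 days: (0.0000, 1.0000, 0.0000)
After 1 day: (0.3000, 0.4200, 0.2800)
After 2 days: (0.2996, 0.4264, 0.2740)
After 3 days: (0.2995, 0.4265, 0.2740)
P(in Backorder after 3 days) = 0.2740

0.2740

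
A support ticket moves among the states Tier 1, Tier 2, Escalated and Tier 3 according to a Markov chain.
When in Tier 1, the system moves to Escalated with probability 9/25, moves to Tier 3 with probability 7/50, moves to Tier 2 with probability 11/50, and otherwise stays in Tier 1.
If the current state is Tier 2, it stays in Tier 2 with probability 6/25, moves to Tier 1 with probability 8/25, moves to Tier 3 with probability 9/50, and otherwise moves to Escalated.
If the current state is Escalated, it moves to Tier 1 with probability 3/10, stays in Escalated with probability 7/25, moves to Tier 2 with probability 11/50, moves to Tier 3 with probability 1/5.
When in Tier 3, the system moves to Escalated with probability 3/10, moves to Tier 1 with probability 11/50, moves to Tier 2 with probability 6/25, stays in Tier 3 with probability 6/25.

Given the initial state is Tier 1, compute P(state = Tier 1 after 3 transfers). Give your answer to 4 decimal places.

0.2840

Propagate the distribution vector 3 transfers from Tier 1.
After 0 transfers: (1.0000, 0.0000, 0.0000, 0.0000)
After 1 transfer: (0.2800, 0.2200, 0.3600, 0.1400)
After 2 transfers: (0.2876, 0.2272, 0.3008, 0.1844)
After 3 transfers: (0.2840, 0.2282, 0.3022, 0.1856)
P(in Tier 1 after 3 transfers) = 0.2840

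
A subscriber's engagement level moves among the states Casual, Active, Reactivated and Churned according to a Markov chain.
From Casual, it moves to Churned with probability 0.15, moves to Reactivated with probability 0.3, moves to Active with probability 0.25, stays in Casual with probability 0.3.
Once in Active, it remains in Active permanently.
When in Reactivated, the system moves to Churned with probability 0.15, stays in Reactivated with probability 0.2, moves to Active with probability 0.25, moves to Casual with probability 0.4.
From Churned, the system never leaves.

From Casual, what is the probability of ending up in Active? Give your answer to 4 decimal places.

Let h(s) be the probability of absorption at Active starting from transient state s. Then h(Active) = 1 and h(Churned) = 0. By first-step analysis:
h(Casual) = 0.3·h(Casual) + 0.25·1 + 0.3·h(Reactivated) + 0.15·0
h(Reactivated) = 0.4·h(Casual) + 0.25·1 + 0.2·h(Reactivated) + 0.15·0
Solving: h(Casual) = 0.6250, h(Reactivated) = 0.6250.
Starting from Casual, the probability is 0.6250.

0.6250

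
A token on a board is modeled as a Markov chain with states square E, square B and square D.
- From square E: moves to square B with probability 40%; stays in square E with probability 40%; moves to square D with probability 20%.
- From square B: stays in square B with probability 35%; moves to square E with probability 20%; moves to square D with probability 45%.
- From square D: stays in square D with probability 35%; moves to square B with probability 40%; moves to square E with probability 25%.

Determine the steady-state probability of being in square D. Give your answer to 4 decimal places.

0.3473

Let the stationary distribution be π with π = πP and π_1 + π_2 + π_3 = 1.
π_1 = 0.4·π_1 + 0.2·π_2 + 0.25·π_3
π_2 = 0.4·π_1 + 0.35·π_2 + 0.4·π_3
Solving with the normalization constraint gives π = (0.2717, 0.3810, 0.3473).
So the stationary probability of square D is 0.3473.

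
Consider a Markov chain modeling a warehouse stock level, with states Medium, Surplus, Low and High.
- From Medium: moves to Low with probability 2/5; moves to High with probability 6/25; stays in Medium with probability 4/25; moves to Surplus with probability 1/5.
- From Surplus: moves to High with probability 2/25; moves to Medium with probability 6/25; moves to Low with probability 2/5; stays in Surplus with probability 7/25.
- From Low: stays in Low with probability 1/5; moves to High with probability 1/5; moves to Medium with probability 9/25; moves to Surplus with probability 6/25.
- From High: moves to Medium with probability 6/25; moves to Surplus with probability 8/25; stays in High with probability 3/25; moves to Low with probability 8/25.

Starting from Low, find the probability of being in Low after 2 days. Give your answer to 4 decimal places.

0.3440

Propagate the distribution vector 2 days from Low.
After 0 days: (0.0000, 0.0000, 1.0000, 0.0000)
After 1 day: (0.3600, 0.2400, 0.2000, 0.2000)
After 2 days: (0.2352, 0.2512, 0.3440, 0.1696)
P(in Low after 2 days) = 0.3440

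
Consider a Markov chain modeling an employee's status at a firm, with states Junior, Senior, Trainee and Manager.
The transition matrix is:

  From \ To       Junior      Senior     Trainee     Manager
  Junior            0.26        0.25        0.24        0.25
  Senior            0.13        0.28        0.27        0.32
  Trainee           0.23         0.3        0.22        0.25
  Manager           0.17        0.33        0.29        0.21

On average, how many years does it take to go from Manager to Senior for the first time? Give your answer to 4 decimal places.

Let t(s) be the expected number of years to first reach Senior from state s, with t(Senior) = 0. Conditioning on the first year:
t(Junior) = 1 + 0.26·t(Junior) + 0.24·t(Trainee) + 0.25·t(Manager)
t(Trainee) = 1 + 0.23·t(Junior) + 0.22·t(Trainee) + 0.25·t(Manager)
t(Manager) = 1 + 0.17·t(Junior) + 0.29·t(Trainee) + 0.21·t(Manager)
Solving: t(Junior) = 3.5513, t(Trainee) = 3.3772, t(Manager) = 3.2698.
Expected years from Manager to Senior: 3.2698.

3.2698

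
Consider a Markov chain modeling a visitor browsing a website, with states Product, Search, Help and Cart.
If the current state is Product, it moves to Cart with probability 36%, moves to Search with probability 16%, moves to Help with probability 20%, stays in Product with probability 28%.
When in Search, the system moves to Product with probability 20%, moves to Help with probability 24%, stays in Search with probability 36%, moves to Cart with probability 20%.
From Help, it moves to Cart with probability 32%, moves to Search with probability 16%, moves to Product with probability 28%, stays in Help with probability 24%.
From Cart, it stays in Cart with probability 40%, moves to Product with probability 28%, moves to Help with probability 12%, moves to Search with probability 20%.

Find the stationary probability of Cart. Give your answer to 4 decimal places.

0.3310

Let the stationary distribution be π with π = πP and π_1 + π_2 + π_3 + π_4 = 1.
π_1 = 0.28·π_1 + 0.2·π_2 + 0.28·π_3 + 0.28·π_4
π_2 = 0.16·π_1 + 0.36·π_2 + 0.16·π_3 + 0.2·π_4
π_3 = 0.2·π_1 + 0.24·π_2 + 0.24·π_3 + 0.12·π_4
Solving with the normalization constraint gives π = (0.2627, 0.2166, 0.1898, 0.3310).
So the stationary probability of Cart is 0.3310.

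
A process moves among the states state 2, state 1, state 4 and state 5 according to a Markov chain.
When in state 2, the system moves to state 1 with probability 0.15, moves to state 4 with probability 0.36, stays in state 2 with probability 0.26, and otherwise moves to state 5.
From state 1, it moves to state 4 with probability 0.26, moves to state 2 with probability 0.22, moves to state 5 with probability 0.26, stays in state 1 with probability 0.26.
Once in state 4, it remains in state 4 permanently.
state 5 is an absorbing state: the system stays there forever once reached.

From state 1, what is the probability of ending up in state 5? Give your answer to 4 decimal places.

Let h(s) be the probability of absorption at state 5 starting from transient state s. Then h(state 5) = 1 and h(state 4) = 0. By first-step analysis:
h(state 2) = 0.26·h(state 2) + 0.15·h(state 1) + 0.36·0 + 0.23·1
h(state 1) = 0.22·h(state 2) + 0.26·h(state 1) + 0.26·0 + 0.26·1
Solving: h(state 2) = 0.4065, h(state 1) = 0.4722.
Starting from state 1, the probability is 0.4722.

0.4722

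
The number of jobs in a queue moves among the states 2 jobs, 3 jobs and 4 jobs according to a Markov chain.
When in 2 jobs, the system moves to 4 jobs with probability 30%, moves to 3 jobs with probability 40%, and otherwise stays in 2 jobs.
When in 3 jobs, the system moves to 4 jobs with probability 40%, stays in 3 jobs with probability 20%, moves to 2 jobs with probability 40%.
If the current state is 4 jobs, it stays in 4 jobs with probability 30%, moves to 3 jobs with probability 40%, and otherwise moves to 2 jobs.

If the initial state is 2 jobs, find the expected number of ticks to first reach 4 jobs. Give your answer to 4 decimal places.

Let t(s) be the expected number of ticks to first reach 4 jobs from state s, with t(4 jobs) = 0. Conditioning on the first tick:
t(2 jobs) = 1 + 0.3·t(2 jobs) + 0.4·t(3 jobs)
t(3 jobs) = 1 + 0.4·t(2 jobs) + 0.2·t(3 jobs)
Solving: t(2 jobs) = 3.0000, t(3 jobs) = 2.7500.
Expected ticks from 2 jobs to 4 jobs: 3.0000.

3.0000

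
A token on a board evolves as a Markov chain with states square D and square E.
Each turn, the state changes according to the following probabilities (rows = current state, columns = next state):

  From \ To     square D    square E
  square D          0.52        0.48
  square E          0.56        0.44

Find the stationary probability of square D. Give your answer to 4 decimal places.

0.5385

Let the stationary distribution be π with π = πP and π_1 + π_2 = 1.
π_1 = 0.52·π_1 + 0.56·π_2
Solving with the normalization constraint gives π = (0.5385, 0.4615).
So the stationary probability of square D is 0.5385.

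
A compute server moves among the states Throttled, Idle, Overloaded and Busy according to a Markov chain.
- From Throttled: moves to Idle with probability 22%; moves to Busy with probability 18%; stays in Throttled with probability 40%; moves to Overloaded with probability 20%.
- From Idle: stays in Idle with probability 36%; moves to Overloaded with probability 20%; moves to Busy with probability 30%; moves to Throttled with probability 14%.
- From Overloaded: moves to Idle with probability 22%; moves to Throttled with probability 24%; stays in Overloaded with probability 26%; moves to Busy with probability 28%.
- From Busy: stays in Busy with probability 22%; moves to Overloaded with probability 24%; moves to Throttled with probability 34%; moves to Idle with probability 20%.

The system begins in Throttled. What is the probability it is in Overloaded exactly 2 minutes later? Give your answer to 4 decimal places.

0.2192

Propagate the distribution vector 2 minutes from Throttled.
After 0 minutes: (1.0000, 0.0000, 0.0000, 0.0000)
After 1 minute: (0.4000, 0.2200, 0.2000, 0.1800)
After 2 minutes: (0.3000, 0.2472, 0.2192, 0.2336)
P(in Overloaded after 2 minutes) = 0.2192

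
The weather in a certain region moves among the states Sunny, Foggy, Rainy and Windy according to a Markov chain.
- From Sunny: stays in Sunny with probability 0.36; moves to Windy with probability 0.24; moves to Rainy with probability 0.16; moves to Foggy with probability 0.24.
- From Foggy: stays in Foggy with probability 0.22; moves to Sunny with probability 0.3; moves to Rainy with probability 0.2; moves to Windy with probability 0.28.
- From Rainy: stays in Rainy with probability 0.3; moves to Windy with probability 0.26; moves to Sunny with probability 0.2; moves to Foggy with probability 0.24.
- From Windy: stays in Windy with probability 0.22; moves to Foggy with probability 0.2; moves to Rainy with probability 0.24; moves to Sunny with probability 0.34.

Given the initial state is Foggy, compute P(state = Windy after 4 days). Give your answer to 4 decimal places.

0.2484

Propagate the distribution vector 4 days from Foggy.
After 0 days: (0.0000, 1.0000, 0.0000, 0.0000)
After 1 day: (0.3000, 0.2200, 0.2000, 0.2800)
After 2 days: (0.3092, 0.2244, 0.2192, 0.2472)
After 3 days: (0.3065, 0.2256, 0.2194, 0.2484)
After 4 days: (0.3064, 0.2256, 0.2196, 0.2484)
P(in Windy after 4 days) = 0.2484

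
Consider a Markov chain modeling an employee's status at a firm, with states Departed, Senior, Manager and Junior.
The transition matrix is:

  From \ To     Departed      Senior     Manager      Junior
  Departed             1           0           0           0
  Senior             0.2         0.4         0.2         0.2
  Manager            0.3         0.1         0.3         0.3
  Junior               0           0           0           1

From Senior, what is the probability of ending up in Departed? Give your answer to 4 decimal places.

Let h(s) be the probability of absorption at Departed starting from transient state s. Then h(Departed) = 1 and h(Junior) = 0. By first-step analysis:
h(Senior) = 0.2·1 + 0.4·h(Senior) + 0.2·h(Manager) + 0.2·0
h(Manager) = 0.3·1 + 0.1·h(Senior) + 0.3·h(Manager) + 0.3·0
Solving: h(Senior) = 0.5000, h(Manager) = 0.5000.
Starting from Senior, the probability is 0.5000.

0.5000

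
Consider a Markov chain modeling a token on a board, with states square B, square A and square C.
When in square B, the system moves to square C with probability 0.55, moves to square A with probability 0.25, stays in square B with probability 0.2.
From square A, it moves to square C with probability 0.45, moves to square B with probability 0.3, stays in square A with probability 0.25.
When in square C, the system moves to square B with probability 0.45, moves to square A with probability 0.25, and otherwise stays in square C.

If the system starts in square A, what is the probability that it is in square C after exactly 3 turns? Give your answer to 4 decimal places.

0.4219

Propagate the distribution vector 3 turns from square A.
After 0 turns: (0.0000, 1.0000, 0.0000)
After 1 turn: (0.3000, 0.2500, 0.4500)
After 2 turns: (0.3375, 0.2500, 0.4125)
After 3 turns: (0.3281, 0.2500, 0.4219)
P(in square C after 3 turns) = 0.4219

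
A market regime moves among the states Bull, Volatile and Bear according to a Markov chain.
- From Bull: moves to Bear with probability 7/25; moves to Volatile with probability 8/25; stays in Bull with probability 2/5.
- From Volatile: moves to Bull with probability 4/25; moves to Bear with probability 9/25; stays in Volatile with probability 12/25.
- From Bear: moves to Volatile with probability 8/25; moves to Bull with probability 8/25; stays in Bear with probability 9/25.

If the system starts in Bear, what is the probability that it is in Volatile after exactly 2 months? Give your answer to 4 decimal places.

Sum over the intermediate state after 1 month:
P = P(Bear→Bull)·P(Bull→Volatile) + P(Bear→Volatile)·P(Volatile→Volatile) + P(Bear→Bear)·P(Bear→Volatile)
  = 0.32×0.32 + 0.32×0.48 + 0.36×0.32
  = 0.1024 + 0.1536 + 0.1152 = 0.3712

0.3712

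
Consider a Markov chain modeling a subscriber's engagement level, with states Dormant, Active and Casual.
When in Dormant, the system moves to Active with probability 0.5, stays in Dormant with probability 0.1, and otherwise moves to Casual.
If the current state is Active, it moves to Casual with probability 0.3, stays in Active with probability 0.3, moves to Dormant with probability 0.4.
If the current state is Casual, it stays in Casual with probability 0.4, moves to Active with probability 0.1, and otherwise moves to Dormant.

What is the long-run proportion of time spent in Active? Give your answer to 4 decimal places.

Let the stationary distribution be π with π = πP and π_1 + π_2 + π_3 = 1.
π_1 = 0.1·π_1 + 0.4·π_2 + 0.5·π_3
π_2 = 0.5·π_1 + 0.3·π_2 + 0.1·π_3
Solving with the normalization constraint gives π = (0.3362, 0.2931, 0.3707).
So the stationary probability of Active is 0.2931.

0.2931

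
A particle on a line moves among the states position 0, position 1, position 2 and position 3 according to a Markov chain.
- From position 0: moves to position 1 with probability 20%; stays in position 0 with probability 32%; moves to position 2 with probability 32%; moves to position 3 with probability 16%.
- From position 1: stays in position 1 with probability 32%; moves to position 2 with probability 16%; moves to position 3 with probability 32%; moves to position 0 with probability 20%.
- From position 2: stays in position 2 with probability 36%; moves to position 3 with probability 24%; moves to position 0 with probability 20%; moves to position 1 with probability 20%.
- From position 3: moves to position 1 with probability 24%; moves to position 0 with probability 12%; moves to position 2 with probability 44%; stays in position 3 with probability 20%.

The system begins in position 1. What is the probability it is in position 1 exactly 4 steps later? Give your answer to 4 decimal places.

0.2381

Propagate the distribution vector 4 steps from position 1.
After 0 steps: (0.0000, 1.0000, 0.0000, 0.0000)
After 1 step: (0.2000, 0.3200, 0.1600, 0.3200)
After 2 steps: (0.1984, 0.2512, 0.3136, 0.2368)
After 3 steps: (0.2049, 0.2396, 0.3208, 0.2348)
After 4 steps: (0.2058, 0.2381, 0.3227, 0.2334)
P(in position 1 after 4 steps) = 0.2381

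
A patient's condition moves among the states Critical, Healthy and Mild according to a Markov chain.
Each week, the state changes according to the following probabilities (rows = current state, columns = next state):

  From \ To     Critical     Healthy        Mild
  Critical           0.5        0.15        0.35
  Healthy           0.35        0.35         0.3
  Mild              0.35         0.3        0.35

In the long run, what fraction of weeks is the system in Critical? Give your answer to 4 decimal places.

Let the stationary distribution be π with π = πP and π_1 + π_2 + π_3 = 1.
π_1 = 0.5·π_1 + 0.35·π_2 + 0.35·π_3
π_2 = 0.15·π_1 + 0.35·π_2 + 0.3·π_3
Solving with the normalization constraint gives π = (0.4118, 0.2508, 0.3375).
So the stationary probability of Critical is 0.4118.

0.4118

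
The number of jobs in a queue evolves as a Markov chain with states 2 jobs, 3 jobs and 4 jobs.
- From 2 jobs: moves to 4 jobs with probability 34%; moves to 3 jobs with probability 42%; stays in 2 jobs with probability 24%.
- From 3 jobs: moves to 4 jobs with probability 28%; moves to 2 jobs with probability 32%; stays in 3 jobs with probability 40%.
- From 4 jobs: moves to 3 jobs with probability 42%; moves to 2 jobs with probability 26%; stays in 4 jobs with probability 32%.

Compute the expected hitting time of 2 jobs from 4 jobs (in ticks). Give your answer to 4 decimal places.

Let t(s) be the expected number of ticks to first reach 2 jobs from state s, with t(2 jobs) = 0. Conditioning on the first tick:
t(3 jobs) = 1 + 0.4·t(3 jobs) + 0.28·t(4 jobs)
t(4 jobs) = 1 + 0.42·t(3 jobs) + 0.32·t(4 jobs)
Solving: t(3 jobs) = 3.3058, t(4 jobs) = 3.5124.
Expected ticks from 4 jobs to 2 jobs: 3.5124.

3.5124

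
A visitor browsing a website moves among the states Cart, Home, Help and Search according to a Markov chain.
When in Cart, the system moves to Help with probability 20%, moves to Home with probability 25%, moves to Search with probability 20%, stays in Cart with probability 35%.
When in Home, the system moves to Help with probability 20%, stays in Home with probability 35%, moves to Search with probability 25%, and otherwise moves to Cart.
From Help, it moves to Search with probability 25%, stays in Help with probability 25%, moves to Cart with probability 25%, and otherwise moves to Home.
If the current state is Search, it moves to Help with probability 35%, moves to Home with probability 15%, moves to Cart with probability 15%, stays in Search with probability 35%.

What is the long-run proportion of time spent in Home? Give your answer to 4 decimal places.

Let the stationary distribution be π with π = πP and π_1 + π_2 + π_3 + π_4 = 1.
π_1 = 0.35·π_1 + 0.2·π_2 + 0.25·π_3 + 0.15·π_4
π_2 = 0.25·π_1 + 0.35·π_2 + 0.25·π_3 + 0.15·π_4
π_3 = 0.2·π_1 + 0.2·π_2 + 0.25·π_3 + 0.35·π_4
Solving with the normalization constraint gives π = (0.2346, 0.2484, 0.2523, 0.2647).
So the stationary probability of Home is 0.2484.

0.2484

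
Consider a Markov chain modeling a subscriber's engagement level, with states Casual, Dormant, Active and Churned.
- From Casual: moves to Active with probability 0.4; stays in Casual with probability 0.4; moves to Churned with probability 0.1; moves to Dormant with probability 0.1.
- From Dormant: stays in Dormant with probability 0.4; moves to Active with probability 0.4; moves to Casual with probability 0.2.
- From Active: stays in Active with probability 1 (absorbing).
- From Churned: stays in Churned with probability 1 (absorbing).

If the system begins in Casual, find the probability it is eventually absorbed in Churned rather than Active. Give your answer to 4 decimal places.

Let h(s) be the probability of absorption at Churned starting from transient state s. Then h(Churned) = 1 and h(Active) = 0. By first-step analysis:
h(Casual) = 0.4·h(Casual) + 0.1·h(Dormant) + 0.4·0 + 0.1·1
h(Dormant) = 0.2·h(Casual) + 0.4·h(Dormant) + 0.4·0
Solving: h(Casual) = 0.1765, h(Dormant) = 0.0588.
Starting from Casual, the probability is 0.1765.

0.1765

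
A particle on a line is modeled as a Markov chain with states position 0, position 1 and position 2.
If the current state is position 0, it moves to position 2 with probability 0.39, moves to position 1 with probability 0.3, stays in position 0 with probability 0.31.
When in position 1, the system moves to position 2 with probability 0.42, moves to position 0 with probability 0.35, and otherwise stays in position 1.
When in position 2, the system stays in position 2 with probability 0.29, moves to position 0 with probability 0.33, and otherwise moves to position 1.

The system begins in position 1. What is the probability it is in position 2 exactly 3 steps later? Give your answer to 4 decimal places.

0.3640

Propagate the distribution vector 3 steps from position 1.
After 0 steps: (0.0000, 1.0000, 0.0000)
After 1 step: (0.3500, 0.2300, 0.4200)
After 2 steps: (0.3276, 0.3175, 0.3549)
After 3 steps: (0.3298, 0.3062, 0.3640)
P(in position 2 after 3 steps) = 0.3640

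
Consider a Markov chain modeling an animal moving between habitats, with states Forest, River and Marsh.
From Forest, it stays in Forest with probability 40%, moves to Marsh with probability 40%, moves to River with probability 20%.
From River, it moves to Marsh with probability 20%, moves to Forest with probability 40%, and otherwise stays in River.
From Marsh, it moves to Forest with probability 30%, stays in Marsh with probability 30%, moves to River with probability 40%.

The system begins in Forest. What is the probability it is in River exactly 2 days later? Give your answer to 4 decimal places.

0.3200

Sum over the intermediate state after 1 day:
P = P(Forest→Forest)·P(Forest→River) + P(Forest→River)·P(River→River) + P(Forest→Marsh)·P(Marsh→River)
  = 0.4×0.2 + 0.2×0.4 + 0.4×0.4
  = 0.0800 + 0.0800 + 0.1600 = 0.3200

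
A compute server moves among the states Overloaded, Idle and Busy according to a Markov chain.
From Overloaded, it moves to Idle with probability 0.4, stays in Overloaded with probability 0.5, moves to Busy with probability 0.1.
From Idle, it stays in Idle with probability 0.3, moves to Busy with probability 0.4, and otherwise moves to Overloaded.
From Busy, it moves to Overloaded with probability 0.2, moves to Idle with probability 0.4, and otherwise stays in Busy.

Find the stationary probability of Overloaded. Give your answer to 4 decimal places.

Let the stationary distribution be π with π = πP and π_1 + π_2 + π_3 = 1.
π_1 = 0.5·π_1 + 0.3·π_2 + 0.2·π_3
π_2 = 0.4·π_1 + 0.3·π_2 + 0.4·π_3
Solving with the normalization constraint gives π = (0.3377, 0.3636, 0.2987).
So the stationary probability of Overloaded is 0.3377.

0.3377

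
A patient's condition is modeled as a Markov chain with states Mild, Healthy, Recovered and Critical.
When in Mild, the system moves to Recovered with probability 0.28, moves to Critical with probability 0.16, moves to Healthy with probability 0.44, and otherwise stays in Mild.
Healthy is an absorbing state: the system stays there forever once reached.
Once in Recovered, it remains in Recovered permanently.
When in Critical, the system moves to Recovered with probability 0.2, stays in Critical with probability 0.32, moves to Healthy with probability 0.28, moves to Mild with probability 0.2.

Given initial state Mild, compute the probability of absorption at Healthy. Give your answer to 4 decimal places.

0.6073

Let h(s) be the probability of absorption at Healthy starting from transient state s. Then h(Healthy) = 1 and h(Recovered) = 0. By first-step analysis:
h(Mild) = 0.12·h(Mild) + 0.44·1 + 0.28·0 + 0.16·h(Critical)
h(Critical) = 0.2·h(Mild) + 0.28·1 + 0.2·0 + 0.32·h(Critical)
Solving: h(Mild) = 0.6073, h(Critical) = 0.5904.
Starting from Mild, the probability is 0.6073.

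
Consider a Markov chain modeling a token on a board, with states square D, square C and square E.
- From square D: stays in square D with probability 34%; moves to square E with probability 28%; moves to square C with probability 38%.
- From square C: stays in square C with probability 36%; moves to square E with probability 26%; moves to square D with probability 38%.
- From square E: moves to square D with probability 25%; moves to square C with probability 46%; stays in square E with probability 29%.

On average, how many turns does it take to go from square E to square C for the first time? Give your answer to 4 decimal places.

2.2830

Let t(s) be the expected number of turns to first reach square C from state s, with t(square C) = 0. Conditioning on the first turn:
t(square D) = 1 + 0.34·t(square D) + 0.28·t(square E)
t(square E) = 1 + 0.25·t(square D) + 0.29·t(square E)
Solving: t(square D) = 2.4837, t(square E) = 2.2830.
Expected turns from square E to square C: 2.2830.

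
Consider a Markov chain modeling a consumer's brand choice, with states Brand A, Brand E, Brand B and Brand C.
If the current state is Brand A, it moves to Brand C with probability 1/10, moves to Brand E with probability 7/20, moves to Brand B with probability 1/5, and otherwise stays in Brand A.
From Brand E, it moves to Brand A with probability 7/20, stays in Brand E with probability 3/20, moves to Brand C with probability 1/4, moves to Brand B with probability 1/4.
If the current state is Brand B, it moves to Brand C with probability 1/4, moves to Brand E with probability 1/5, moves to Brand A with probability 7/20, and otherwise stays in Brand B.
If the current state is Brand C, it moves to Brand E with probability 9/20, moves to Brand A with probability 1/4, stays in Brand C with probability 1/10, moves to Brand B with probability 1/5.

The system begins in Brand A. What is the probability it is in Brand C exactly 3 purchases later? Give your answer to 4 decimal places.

0.1716

Propagate the distribution vector 3 purchases from Brand A.
After 0 purchases: (1.0000, 0.0000, 0.0000, 0.0000)
After 1 purchase: (0.3500, 0.3500, 0.2000, 0.1000)
After 2 purchases: (0.3400, 0.2600, 0.2175, 0.1825)
After 3 purchases: (0.3318, 0.2836, 0.2130, 0.1716)
P(in Brand C after 3 purchases) = 0.1716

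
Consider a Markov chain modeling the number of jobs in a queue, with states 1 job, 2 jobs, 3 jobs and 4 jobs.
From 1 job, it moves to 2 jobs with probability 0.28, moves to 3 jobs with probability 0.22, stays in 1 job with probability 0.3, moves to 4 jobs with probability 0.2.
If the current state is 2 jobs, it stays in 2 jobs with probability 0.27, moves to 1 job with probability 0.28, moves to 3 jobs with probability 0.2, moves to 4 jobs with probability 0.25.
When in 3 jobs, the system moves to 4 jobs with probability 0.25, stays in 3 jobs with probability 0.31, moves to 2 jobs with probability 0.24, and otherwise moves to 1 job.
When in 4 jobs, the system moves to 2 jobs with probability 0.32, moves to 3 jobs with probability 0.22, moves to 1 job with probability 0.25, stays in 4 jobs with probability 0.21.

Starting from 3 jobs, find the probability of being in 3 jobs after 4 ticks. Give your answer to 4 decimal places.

Propagate the distribution vector 4 ticks from 3 jobs.
After 0 ticks: (0.0000, 0.0000, 1.0000, 0.0000)
After 1 tick: (0.2000, 0.2400, 0.3100, 0.2500)
After 2 ticks: (0.2517, 0.2752, 0.2431, 0.2300)
After 3 ticks: (0.2587, 0.2767, 0.2364, 0.2282)
After 4 ticks: (0.2594, 0.2769, 0.2357, 0.2279)
P(in 3 jobs after 4 ticks) = 0.2357

0.2357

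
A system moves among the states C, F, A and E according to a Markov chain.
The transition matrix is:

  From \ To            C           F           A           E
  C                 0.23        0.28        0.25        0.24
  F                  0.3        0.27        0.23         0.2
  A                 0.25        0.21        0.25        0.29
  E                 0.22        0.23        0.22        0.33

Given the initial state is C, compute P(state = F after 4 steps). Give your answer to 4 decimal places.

Propagate the distribution vector 4 steps from C.
After 0 steps: (1.0000, 0.0000, 0.0000, 0.0000)
After 1 step: (0.2300, 0.2800, 0.2500, 0.2400)
After 2 steps: (0.2522, 0.2477, 0.2372, 0.2629)
After 3 steps: (0.2495, 0.2478, 0.2372, 0.2656)
After 4 steps: (0.2494, 0.2476, 0.2371, 0.2659)
P(in F after 4 steps) = 0.2476

0.2476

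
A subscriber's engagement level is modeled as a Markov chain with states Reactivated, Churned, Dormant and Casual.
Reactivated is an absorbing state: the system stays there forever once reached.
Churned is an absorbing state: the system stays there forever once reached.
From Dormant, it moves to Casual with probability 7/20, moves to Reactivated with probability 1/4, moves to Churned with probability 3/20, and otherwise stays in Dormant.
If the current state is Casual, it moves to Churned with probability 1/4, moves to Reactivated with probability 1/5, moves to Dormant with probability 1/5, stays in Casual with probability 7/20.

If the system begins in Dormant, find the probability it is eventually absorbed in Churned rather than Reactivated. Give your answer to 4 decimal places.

0.4431

Let h(s) be the probability of absorption at Churned starting from transient state s. Then h(Churned) = 1 and h(Reactivated) = 0. By first-step analysis:
h(Dormant) = 0.25·0 + 0.15·1 + 0.25·h(Dormant) + 0.35·h(Casual)
h(Casual) = 0.2·0 + 0.25·1 + 0.2·h(Dormant) + 0.35·h(Casual)
Solving: h(Dormant) = 0.4431, h(Casual) = 0.5210.
Starting from Dormant, the probability is 0.4431.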